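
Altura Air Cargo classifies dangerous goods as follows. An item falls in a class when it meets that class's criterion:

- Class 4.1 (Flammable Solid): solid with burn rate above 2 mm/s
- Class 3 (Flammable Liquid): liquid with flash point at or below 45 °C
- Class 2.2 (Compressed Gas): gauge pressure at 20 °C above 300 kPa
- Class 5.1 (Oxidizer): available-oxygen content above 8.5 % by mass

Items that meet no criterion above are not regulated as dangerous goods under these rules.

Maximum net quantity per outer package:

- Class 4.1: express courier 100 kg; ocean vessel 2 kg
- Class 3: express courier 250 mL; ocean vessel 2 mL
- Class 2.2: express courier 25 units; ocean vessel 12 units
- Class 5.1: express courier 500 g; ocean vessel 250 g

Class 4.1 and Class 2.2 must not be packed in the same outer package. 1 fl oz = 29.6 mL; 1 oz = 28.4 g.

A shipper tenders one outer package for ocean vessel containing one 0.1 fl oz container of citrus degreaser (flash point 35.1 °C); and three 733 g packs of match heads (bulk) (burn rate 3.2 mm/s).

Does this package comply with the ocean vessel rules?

The citrus degreaser has flash point 35.1 °C, which is ≤ 45 °C, so it is Class 3 (Flammable Liquid).
Match heads (bulk): burn rate 3.2 mm/s > 2 mm/s → Class 4.1 (Flammable Solid).
Class 3 quantity: one 0.1 fl oz container = 2.96 mL.
2.96 mL exceeds the ocean vessel limit of 2 mL for Class 3.
Class 4.1 quantity: three 733 g packs = 2.199 kg.
2.199 kg exceeds the ocean vessel limit of 2 kg for Class 4.1.
The segregation rule (Class 4.1 with Class 2.2) does not apply to Class 3 with Class 4.1.

No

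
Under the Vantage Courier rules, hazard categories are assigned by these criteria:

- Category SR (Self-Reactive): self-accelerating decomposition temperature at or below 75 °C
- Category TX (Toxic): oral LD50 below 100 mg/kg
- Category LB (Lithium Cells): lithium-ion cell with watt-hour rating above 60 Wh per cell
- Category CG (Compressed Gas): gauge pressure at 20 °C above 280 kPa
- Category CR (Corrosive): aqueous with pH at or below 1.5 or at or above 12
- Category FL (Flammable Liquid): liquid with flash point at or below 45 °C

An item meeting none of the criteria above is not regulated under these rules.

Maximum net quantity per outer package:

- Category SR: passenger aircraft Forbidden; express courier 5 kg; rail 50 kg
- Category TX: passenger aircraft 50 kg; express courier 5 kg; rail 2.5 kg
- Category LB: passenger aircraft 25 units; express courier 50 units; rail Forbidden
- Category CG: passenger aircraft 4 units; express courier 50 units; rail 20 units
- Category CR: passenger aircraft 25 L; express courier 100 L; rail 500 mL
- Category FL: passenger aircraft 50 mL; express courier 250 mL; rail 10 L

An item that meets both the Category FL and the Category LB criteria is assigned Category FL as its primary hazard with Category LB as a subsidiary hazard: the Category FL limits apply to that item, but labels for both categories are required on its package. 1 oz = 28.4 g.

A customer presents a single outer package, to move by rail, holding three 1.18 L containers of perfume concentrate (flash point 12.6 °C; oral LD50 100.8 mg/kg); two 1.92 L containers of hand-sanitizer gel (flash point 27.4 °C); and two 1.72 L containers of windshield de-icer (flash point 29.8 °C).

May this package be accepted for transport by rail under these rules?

Perfume concentrate: flash point 12.6 °C ≤ 45 °C → Category FL (Flammable Liquid).
The hand-sanitizer gel has flash point 27.4 °C, which is ≤ 45 °C, so it is Category FL (Flammable Liquid).
The windshield de-icer has flash point 29.8 °C, which is ≤ 45 °C, so it is Category FL (Flammable Liquid).
Total Category FL: (three 1.18 L containers = 3.54 L) + (two 1.92 L containers = 3.84 L) + (two 1.72 L containers = 3.44 L) = 10.82 L.
That exceeds the Category FL rail limit of 10 L.

No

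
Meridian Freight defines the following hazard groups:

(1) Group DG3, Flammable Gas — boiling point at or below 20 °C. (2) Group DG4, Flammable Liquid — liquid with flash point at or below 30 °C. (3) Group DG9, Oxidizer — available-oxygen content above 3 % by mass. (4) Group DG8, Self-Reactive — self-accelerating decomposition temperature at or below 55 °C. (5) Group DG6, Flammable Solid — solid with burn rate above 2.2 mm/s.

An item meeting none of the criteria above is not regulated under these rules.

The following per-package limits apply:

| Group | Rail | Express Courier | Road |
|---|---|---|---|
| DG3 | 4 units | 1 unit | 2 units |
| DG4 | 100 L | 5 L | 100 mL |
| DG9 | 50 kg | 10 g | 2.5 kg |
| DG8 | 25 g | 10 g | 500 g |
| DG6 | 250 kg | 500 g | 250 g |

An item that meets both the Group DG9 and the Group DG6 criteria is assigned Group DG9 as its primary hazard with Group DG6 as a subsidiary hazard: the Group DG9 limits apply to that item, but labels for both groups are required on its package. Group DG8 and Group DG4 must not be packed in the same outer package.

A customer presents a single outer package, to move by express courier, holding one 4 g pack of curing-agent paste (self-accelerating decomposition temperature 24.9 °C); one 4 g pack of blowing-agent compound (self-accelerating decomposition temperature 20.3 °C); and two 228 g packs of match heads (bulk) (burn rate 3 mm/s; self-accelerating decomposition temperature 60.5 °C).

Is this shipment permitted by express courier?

With self-accelerating decomposition temperature 24.9 °C (≤ 55 °C), the curing-agent paste falls in Group DG8.
Blowing-agent compound: self-accelerating decomposition temperature 20.3 °C ≤ 55 °C → Group DG8 (Self-Reactive).
Burn rate 3 mm/s meets the Group DG6 criterion (Flammable Solid), so the match heads (bulk) are Group DG6.
Total Group DG8: 4 g + 4 g = 8 g.
8 g ≤ 10 g (express courier limit, Group DG8) — within limit.
Group DG6 quantity: two 228 g packs = 456 g.
That is within the Group DG6 express courier limit of 500 g.
The segregation rule (Group DG8 with Group DG4) does not apply to Group DG8 with Group DG6.
Every hazard group is within its express courier limit and no segregation rule is violated.

Yes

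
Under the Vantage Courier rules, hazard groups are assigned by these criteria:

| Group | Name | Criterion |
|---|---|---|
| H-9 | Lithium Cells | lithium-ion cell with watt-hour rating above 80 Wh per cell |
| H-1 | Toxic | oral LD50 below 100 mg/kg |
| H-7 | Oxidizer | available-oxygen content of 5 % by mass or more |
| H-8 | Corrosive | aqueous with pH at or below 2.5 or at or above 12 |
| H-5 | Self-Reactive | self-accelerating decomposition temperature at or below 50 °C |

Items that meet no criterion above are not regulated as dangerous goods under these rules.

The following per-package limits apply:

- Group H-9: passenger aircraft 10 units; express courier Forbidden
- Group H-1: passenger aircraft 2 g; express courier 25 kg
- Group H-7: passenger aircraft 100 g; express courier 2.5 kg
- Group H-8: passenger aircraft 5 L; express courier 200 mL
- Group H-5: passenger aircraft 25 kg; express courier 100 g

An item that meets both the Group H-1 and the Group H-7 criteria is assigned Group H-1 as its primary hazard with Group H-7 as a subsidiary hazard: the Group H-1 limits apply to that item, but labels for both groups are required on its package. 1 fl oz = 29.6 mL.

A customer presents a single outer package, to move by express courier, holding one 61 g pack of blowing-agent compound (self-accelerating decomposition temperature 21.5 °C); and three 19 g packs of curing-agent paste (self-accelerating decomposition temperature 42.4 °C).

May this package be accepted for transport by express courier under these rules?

No

Self-accelerating decomposition temperature 21.5 °C meets the Group H-5 criterion (Self-Reactive), so the blowing-agent compound is Group H-5.
Curing-agent paste: self-accelerating decomposition temperature 42.4 °C ≤ 50 °C → Group H-5 (Self-Reactive).
Total Group H-5: 61 g + (three 19 g packs = 57 g) = 118 g.
118 g > 100 g (express courier limit, Group H-5) — over the limit.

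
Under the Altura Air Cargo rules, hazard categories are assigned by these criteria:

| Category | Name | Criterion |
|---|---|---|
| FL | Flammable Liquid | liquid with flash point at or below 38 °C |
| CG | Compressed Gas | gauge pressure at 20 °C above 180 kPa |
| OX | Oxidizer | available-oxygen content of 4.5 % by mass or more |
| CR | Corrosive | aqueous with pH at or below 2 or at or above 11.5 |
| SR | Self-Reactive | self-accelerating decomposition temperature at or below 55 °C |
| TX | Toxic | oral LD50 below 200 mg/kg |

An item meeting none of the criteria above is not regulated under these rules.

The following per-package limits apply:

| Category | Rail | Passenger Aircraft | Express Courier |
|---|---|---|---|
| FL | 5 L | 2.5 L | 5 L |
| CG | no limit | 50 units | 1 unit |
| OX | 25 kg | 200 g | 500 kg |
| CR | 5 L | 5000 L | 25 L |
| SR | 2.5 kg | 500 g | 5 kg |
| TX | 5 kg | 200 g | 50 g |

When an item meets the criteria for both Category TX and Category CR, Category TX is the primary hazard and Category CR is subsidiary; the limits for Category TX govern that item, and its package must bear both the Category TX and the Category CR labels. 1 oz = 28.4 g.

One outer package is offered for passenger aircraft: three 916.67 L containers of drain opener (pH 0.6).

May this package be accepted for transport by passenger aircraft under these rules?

Yes

Drain opener: pH 0.6 ≤ 2 → Category CR (Corrosive).
Category CR quantity: three 916.67 L containers = 2750.01 L.
2750.01 L ≤ 5000 L (passenger aircraft limit, Category CR) — within limit.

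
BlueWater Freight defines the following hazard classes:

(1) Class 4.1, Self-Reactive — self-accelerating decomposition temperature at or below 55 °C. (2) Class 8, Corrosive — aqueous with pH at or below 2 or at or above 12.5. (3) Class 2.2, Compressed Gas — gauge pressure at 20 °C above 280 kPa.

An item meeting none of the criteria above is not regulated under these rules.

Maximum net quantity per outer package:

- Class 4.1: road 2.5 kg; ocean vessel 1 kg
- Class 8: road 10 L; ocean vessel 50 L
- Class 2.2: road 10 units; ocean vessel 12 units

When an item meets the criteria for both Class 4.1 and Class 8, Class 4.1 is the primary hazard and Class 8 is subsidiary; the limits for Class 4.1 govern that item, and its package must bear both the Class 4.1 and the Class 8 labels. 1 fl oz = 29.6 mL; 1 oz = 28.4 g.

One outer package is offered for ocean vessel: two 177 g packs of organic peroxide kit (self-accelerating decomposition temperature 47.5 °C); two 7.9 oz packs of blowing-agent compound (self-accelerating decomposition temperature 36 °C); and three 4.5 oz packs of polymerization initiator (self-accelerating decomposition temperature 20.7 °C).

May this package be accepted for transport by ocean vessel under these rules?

No

Organic peroxide kit: self-accelerating decomposition temperature 47.5 °C ≤ 55 °C → Class 4.1 (Self-Reactive).
Blowing-agent compound: self-accelerating decomposition temperature 36 °C ≤ 55 °C → Class 4.1 (Self-Reactive).
With self-accelerating decomposition temperature 20.7 °C (≤ 55 °C), the polymerization initiator falls in Class 4.1.
Total Class 4.1: (two 177 g packs = 354 g) + (two 7.9 oz packs = 448.72 g) + (three 4.5 oz packs = 383.4 g) = 1186.12 g.
1186.12 g > 1 kg (ocean vessel limit, Class 4.1) — over the limit.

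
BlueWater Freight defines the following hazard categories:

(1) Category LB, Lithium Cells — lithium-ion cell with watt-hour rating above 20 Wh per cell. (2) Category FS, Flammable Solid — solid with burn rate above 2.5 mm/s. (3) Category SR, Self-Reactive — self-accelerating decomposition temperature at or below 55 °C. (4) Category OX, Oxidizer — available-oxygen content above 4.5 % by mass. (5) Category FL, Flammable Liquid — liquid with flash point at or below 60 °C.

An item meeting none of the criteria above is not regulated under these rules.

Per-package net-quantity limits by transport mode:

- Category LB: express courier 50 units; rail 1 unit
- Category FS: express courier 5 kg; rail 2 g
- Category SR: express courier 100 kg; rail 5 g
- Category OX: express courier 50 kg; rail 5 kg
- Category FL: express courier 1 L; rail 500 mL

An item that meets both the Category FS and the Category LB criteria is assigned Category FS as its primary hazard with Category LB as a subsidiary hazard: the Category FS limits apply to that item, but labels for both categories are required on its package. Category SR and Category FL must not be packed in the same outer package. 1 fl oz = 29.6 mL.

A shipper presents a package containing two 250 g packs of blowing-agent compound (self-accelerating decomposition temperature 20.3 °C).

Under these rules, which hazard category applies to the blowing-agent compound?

Category SR

The blowing-agent compound has self-accelerating decomposition temperature 20.3 °C, which is ≤ 55 °C, so it is Category SR (Self-Reactive).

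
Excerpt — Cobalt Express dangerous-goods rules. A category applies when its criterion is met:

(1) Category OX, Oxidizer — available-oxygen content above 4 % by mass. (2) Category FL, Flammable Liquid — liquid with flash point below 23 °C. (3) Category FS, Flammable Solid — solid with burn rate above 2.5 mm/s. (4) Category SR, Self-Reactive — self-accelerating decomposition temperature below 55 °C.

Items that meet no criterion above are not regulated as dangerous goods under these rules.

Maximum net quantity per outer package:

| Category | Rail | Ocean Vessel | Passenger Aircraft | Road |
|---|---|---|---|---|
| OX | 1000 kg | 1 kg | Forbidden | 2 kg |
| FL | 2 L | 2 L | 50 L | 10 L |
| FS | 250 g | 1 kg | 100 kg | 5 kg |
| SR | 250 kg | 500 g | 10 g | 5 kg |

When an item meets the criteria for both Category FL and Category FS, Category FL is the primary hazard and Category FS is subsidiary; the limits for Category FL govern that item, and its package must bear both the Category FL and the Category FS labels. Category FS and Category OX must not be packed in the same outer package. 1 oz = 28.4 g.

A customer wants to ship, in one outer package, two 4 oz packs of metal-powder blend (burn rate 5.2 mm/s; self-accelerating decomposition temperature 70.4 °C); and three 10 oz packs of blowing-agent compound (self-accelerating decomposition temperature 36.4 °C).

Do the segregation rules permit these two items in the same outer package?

Metal-powder blend: burn rate 5.2 mm/s > 2.5 mm/s → Category FS (Flammable Solid).
Blowing-agent compound: self-accelerating decomposition temperature 36.4 °C < 55 °C → Category SR (Self-Reactive).
No segregation rule bars Category FS with Category SR.

Yes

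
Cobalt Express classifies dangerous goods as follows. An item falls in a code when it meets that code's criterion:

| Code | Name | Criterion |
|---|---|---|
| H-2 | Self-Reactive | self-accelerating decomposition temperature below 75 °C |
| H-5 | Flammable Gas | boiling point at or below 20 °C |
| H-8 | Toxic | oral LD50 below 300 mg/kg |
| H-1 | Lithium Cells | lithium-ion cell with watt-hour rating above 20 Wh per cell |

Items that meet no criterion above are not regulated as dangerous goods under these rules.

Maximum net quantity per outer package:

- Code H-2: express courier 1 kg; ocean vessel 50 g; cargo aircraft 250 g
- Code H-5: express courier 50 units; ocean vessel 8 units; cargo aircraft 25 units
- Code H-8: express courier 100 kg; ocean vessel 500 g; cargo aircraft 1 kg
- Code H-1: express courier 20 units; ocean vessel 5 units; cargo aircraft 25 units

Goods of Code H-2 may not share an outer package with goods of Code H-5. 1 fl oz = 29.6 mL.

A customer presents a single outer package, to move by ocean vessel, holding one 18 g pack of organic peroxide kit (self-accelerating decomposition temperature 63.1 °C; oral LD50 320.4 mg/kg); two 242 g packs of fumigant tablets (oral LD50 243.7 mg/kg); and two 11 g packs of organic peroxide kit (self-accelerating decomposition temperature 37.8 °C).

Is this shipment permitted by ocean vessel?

The organic peroxide kit has self-accelerating decomposition temperature 63.1 °C, which is < 75 °C, so it is Code H-2 (Self-Reactive).
With oral LD50 243.7 mg/kg (< 300 mg/kg), the fumigant tablets fall in Code H-8.
With self-accelerating decomposition temperature 37.8 °C (< 75 °C), the organic peroxide kit falls in Code H-2.
Code H-8 quantity: two 242 g packs = 484 g.
484 g ≤ 500 g (ocean vessel limit, Code H-8) — within limit.
Total Code H-2: 18 g + (two 11 g packs = 22 g) = 40 g.
That is within the Code H-2 ocean vessel limit of 50 g.
The segregation rule (Code H-2 with Code H-5) does not apply to Code H-8 with Code H-2.
Every hazard code is within its ocean vessel limit and no segregation rule is violated.

Yes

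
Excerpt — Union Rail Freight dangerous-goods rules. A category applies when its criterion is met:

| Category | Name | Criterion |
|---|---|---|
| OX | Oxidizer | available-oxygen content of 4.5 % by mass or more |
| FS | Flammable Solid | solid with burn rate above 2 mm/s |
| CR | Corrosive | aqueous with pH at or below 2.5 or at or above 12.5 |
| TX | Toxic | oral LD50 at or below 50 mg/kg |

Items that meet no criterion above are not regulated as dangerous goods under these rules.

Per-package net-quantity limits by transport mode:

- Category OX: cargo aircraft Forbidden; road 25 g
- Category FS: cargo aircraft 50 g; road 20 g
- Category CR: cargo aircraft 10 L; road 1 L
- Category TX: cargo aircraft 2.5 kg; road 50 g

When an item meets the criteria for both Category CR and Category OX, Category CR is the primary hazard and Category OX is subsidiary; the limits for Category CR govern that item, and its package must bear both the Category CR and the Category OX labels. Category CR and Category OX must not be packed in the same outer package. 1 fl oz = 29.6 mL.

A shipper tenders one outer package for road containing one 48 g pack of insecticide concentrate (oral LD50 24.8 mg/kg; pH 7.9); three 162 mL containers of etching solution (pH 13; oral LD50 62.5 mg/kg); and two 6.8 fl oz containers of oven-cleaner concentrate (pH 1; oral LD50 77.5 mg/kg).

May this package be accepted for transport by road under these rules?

Oral LD50 24.8 mg/kg meets the Category TX criterion (Toxic), so the insecticide concentrate is Category TX.
pH 13 meets the Category CR criterion (Corrosive), so the etching solution is Category CR.
The oven-cleaner concentrate has pH 1, which is ≤ 2.5, so it is Category CR (Corrosive).
Category CR net quantity: (three 162 mL containers = 486 mL) + (two 6.8 fl oz containers = 402.56 mL) = 888.56 mL.
888.56 mL ≤ 1 L (road limit, Category CR) — within limit.
Category TX quantity: 48 g.
48 g ≤ 50 g (road limit, Category TX) — within limit.
The segregation rule (Category CR with Category OX) does not apply to Category CR with Category TX.
Every hazard category is within its road limit and no segregation rule is violated.

Yes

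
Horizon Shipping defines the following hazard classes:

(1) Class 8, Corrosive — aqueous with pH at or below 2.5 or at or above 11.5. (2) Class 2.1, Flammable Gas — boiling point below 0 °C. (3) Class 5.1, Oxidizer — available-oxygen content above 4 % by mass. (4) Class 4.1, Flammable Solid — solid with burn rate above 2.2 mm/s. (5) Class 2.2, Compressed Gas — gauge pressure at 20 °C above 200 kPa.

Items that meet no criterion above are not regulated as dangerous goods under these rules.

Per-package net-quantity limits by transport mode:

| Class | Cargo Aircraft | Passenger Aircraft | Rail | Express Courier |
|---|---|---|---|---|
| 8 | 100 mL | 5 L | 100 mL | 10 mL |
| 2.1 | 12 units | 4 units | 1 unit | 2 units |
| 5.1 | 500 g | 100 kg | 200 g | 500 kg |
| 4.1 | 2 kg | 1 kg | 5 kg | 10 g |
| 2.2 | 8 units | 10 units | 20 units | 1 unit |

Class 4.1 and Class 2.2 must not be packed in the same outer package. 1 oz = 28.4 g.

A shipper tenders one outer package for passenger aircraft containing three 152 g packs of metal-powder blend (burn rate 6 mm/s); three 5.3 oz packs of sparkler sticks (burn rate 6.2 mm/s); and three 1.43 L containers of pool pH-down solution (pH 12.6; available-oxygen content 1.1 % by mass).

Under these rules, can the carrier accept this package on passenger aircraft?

Yes

The metal-powder blend has burn rate 6 mm/s, which is > 2.2 mm/s, so it is Class 4.1 (Flammable Solid).
Burn rate 6.2 mm/s meets the Class 4.1 criterion (Flammable Solid), so the sparkler sticks are Class 4.1.
With pH 12.6 (≥ 11.5), the pool pH-down solution falls in Class 8.
Total Class 4.1: (three 152 g packs = 456 g) + (three 5.3 oz packs = 451.56 g) = 907.56 g.
907.56 g ≤ 1 kg (passenger aircraft limit, Class 4.1) — within limit.
Class 8 quantity: three 1.43 L containers = 4.29 L.
4.29 L ≤ 5 L (passenger aircraft limit, Class 8) — within limit.
The segregation rule (Class 4.1 with Class 2.2) does not apply to Class 4.1 with Class 8.
Every hazard class is within its passenger aircraft limit and no segregation rule is violated.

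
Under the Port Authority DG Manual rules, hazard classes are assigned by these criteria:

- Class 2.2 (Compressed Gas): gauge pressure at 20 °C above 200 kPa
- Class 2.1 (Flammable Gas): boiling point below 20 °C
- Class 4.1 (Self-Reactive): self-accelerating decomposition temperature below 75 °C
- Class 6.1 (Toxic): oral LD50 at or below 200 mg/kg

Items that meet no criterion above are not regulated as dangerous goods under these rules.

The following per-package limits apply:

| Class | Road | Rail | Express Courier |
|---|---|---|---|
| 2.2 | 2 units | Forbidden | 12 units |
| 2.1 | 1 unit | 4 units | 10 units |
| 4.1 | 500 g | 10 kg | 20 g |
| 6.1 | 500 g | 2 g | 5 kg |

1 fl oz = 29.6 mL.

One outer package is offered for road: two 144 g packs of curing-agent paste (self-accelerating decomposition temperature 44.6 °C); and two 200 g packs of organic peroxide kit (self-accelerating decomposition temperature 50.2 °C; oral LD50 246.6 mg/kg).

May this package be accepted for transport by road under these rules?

With self-accelerating decomposition temperature 44.6 °C (< 75 °C), the curing-agent paste falls in Class 4.1.
The organic peroxide kit has self-accelerating decomposition temperature 50.2 °C, which is < 75 °C, so it is Class 4.1 (Self-Reactive).
Total Class 4.1: (two 144 g packs = 288 g) + (two 200 g packs = 400 g) = 688 g.
That exceeds the Class 4.1 road limit of 500 g.

No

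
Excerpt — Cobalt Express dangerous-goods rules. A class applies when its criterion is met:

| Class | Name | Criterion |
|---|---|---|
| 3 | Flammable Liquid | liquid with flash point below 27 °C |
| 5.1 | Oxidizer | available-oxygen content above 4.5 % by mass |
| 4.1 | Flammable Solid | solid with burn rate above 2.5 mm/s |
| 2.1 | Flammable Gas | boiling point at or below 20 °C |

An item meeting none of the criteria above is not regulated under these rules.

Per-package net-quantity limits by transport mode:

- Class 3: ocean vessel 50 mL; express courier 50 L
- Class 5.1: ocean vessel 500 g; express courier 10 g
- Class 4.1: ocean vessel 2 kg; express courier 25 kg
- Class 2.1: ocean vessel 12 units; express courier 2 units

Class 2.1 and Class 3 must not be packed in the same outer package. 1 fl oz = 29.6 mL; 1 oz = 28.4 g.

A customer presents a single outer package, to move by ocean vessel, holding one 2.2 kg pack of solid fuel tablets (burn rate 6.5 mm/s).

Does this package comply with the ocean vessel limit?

The solid fuel tablets have burn rate 6.5 mm/s, which is > 2.5 mm/s, so they are Class 4.1 (Flammable Solid).
Class 4.1 quantity: 2.2 kg.
That exceeds the Class 4.1 ocean vessel limit of 2 kg.

No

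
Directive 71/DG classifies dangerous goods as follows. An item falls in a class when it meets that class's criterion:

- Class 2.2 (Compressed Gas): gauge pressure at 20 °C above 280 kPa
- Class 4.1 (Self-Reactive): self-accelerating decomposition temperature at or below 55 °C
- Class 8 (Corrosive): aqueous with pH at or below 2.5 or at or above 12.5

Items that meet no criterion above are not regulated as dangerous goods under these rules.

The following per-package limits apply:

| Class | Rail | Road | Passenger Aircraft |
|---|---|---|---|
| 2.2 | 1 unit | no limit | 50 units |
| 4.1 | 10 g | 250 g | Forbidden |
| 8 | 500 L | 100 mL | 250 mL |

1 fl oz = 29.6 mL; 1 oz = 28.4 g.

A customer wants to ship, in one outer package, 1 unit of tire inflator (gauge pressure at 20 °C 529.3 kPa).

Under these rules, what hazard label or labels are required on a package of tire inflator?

The tire inflator has gauge pressure at 20 °C 529.3 kPa, which is > 280 kPa, so it is Class 2.2 (Compressed Gas).
Only the Class 2.2 label is required.

Class 2.2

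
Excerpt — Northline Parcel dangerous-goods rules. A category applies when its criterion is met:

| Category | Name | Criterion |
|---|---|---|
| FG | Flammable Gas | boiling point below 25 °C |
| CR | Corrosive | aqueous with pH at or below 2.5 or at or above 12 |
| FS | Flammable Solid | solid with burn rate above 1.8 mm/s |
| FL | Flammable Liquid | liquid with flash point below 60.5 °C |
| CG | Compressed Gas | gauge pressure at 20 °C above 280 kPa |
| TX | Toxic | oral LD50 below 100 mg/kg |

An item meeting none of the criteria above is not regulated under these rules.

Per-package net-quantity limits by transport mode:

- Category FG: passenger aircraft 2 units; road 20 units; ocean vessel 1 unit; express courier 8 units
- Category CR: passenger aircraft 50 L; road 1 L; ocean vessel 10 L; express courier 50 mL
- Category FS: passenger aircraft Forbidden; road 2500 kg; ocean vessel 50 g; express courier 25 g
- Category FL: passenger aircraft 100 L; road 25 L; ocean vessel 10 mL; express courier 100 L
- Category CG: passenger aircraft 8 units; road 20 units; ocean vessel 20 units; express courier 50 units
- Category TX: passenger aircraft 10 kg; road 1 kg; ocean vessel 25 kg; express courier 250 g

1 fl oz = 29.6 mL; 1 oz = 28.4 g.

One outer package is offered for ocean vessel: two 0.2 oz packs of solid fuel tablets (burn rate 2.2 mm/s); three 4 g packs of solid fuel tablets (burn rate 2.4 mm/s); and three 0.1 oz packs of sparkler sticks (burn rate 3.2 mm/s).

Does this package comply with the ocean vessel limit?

Burn rate 2.2 mm/s meets the Category FS criterion (Flammable Solid), so the solid fuel tablets are Category FS.
The solid fuel tablets have burn rate 2.4 mm/s, which is > 1.8 mm/s, so they are Category FS (Flammable Solid).
With burn rate 3.2 mm/s (> 1.8 mm/s), the sparkler sticks fall in Category FS.
Category FS net quantity: (two 0.2 oz packs = 11.36 g) + (three 4 g packs = 12 g) + (three 0.1 oz packs = 8.52 g) = 31.88 g.
That is within the Category FS ocean vessel limit of 50 g.

Yes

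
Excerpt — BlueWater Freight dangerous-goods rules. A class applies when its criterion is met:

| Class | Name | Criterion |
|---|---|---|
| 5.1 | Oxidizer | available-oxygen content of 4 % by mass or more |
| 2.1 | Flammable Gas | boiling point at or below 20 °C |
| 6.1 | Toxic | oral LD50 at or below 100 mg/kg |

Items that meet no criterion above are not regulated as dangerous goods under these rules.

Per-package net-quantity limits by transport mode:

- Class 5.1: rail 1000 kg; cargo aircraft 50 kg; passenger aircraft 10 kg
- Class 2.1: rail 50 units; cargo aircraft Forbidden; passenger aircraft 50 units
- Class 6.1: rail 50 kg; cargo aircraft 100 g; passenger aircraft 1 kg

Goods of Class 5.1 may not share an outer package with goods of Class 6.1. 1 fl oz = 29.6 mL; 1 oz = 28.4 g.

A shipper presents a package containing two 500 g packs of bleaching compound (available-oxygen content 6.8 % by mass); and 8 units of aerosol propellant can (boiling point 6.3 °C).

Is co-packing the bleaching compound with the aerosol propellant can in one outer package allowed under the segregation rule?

Yes

Bleaching compound: available-oxygen content 6.8 % by mass ≥ 4 % by mass → Class 5.1 (Oxidizer).
With boiling point 6.3 °C (≤ 20 °C), the aerosol propellant can falls in Class 2.1.
No segregation rule bars Class 5.1 with Class 2.1.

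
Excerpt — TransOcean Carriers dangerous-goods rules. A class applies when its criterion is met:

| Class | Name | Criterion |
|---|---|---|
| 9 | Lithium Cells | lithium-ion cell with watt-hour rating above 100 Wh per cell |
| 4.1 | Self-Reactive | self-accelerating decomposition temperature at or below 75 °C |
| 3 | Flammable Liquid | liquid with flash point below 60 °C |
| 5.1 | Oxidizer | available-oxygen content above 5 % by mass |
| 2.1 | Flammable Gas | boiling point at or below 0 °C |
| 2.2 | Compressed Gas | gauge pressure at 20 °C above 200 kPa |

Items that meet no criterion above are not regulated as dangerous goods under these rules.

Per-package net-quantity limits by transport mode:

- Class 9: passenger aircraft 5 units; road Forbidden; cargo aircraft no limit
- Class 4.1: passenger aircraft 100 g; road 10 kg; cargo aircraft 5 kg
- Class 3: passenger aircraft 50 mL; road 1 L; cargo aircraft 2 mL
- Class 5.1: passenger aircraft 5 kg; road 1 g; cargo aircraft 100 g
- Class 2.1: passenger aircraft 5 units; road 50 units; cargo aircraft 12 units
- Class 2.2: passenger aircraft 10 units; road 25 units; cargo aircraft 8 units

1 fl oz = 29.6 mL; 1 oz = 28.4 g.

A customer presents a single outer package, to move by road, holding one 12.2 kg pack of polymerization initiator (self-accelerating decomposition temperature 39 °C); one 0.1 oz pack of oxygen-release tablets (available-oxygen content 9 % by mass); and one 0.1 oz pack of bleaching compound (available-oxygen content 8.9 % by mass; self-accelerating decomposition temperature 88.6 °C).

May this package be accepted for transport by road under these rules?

Self-accelerating decomposition temperature 39 °C meets the Class 4.1 criterion (Self-Reactive), so the polymerization initiator is Class 4.1.
The oxygen-release tablets have available-oxygen content 9 % by mass, which is > 5 % by mass, so they are Class 5.1 (Oxidizer).
Bleaching compound: available-oxygen content 8.9 % by mass > 5 % by mass → Class 5.1 (Oxidizer).
Class 4.1 quantity: 12.2 kg.
12.2 kg exceeds the road limit of 10 kg for Class 4.1.
Class 5.1 net quantity: (one 0.1 oz pack = 2.84 g) + (one 0.1 oz pack = 2.84 g) = 5.68 g.
5.68 g > 1 g (road limit, Class 5.1) — over the limit.

No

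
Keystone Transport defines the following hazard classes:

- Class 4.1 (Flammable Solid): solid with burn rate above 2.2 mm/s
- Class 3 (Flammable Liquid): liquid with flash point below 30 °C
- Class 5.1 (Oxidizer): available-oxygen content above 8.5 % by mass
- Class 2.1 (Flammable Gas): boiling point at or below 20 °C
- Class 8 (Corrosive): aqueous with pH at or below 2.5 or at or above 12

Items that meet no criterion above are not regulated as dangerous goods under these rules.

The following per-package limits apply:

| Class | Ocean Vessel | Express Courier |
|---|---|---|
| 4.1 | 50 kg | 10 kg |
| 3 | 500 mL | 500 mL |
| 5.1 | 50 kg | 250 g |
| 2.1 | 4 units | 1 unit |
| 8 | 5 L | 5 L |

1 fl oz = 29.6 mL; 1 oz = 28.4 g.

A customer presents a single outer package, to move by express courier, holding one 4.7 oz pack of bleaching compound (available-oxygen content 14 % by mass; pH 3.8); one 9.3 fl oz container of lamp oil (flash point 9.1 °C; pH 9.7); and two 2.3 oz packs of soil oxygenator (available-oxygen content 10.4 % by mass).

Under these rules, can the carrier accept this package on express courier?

No

With available-oxygen content 14 % by mass (> 8.5 % by mass), the bleaching compound falls in Class 5.1.
Lamp oil: flash point 9.1 °C < 30 °C → Class 3 (Flammable Liquid).
With available-oxygen content 10.4 % by mass (> 8.5 % by mass), the soil oxygenator falls in Class 5.1.
Total Class 5.1: (one 4.7 oz pack = 133.48 g) + (two 2.3 oz packs = 130.64 g) = 264.12 g.
264.12 g exceeds the express courier limit of 250 g for Class 5.1.
Class 3 quantity: one 9.3 fl oz container = 275.28 mL.
275.28 mL ≤ 500 mL (express courier limit, Class 3) — within limit.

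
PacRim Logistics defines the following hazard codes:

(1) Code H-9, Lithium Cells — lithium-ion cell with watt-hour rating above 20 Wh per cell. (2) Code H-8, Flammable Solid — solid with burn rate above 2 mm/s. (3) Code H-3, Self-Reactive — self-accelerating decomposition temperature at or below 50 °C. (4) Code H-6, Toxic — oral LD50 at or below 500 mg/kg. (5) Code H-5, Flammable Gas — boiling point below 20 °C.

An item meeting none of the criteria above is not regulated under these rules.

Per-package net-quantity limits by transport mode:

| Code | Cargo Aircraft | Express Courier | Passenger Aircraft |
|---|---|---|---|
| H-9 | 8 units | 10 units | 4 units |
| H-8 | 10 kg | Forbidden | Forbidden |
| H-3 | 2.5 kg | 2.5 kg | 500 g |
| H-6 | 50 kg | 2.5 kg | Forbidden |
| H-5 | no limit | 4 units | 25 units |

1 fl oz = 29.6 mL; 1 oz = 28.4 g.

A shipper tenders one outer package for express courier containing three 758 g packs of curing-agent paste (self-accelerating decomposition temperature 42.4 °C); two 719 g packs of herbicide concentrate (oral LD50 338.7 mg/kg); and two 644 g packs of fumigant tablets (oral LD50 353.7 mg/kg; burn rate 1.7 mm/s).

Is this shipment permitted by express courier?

With self-accelerating decomposition temperature 42.4 °C (≤ 50 °C), the curing-agent paste falls in Code H-3.
With oral LD50 338.7 mg/kg (≤ 500 mg/kg), the herbicide concentrate falls in Code H-6.
Oral LD50 353.7 mg/kg meets the Code H-6 criterion (Toxic), so the fumigant tablets are Code H-6.
Code H-6 net quantity: (two 719 g packs = 1.438 kg) + (two 644 g packs = 1.288 kg) = 2.726 kg.
2.726 kg > 2.5 kg (express courier limit, Code H-6) — over the limit.
Code H-3 quantity: three 758 g packs = 2.274 kg.
That is within the Code H-3 express courier limit of 2.5 kg.

No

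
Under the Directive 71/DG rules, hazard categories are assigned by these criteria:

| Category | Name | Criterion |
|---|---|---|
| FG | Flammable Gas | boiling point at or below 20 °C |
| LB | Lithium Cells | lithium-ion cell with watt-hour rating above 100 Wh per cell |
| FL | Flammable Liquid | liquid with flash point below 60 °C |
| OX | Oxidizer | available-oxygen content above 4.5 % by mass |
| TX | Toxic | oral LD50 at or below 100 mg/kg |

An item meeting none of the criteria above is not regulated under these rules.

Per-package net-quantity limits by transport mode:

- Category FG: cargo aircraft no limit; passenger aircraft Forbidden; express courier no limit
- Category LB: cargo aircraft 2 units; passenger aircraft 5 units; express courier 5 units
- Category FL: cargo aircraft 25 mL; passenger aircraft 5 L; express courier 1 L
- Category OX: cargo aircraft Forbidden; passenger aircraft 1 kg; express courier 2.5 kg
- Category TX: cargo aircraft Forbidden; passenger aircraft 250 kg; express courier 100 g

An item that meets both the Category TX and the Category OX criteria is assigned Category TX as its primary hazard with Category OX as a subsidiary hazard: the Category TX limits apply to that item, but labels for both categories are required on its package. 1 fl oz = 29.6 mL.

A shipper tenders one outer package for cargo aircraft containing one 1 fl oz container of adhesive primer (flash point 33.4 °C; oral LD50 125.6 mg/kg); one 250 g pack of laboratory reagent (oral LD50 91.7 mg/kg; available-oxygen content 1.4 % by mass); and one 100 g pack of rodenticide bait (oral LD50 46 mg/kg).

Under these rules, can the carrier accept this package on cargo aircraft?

Adhesive primer: flash point 33.4 °C < 60 °C → Category FL (Flammable Liquid).
Laboratory reagent: oral LD50 91.7 mg/kg ≤ 100 mg/kg → Category TX (Toxic).
Rodenticide bait: oral LD50 46 mg/kg ≤ 100 mg/kg → Category TX (Toxic).
Category TX net quantity: 250 g + 100 g = 350 g.
Category TX is Forbidden by cargo aircraft.
Category FL quantity: one 1 fl oz container = 29.6 mL.
That exceeds the Category FL cargo aircraft limit of 25 mL.

No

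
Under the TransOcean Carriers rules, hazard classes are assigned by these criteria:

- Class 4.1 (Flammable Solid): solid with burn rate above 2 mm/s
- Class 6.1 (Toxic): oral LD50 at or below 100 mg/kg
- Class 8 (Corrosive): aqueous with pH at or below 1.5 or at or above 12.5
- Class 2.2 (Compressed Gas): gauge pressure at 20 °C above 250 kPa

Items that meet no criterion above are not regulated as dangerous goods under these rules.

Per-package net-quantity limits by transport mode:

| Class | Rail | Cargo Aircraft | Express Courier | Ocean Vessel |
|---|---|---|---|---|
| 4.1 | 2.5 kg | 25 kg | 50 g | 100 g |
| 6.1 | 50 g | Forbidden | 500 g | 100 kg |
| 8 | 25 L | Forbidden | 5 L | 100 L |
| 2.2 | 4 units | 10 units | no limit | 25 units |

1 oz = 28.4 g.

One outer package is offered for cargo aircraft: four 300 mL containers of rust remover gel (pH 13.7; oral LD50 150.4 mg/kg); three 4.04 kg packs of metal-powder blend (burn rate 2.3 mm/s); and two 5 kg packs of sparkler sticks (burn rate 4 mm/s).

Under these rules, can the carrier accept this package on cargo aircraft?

No

The rust remover gel has pH 13.7, which is ≥ 12.5, so it is Class 8 (Corrosive).
Metal-powder blend: burn rate 2.3 mm/s > 2 mm/s → Class 4.1 (Flammable Solid).
With burn rate 4 mm/s (> 2 mm/s), the sparkler sticks fall in Class 4.1.
Total Class 4.1: (three 4.04 kg packs = 12.12 kg) + (two 5 kg packs = 10 kg) = 22.12 kg.
22.12 kg is within the cargo aircraft limit of 25 kg for Class 4.1.
Class 8 quantity: four 300 mL containers = 1.2 L.
By cargo aircraft, Class 8 is Forbidden regardless of quantity.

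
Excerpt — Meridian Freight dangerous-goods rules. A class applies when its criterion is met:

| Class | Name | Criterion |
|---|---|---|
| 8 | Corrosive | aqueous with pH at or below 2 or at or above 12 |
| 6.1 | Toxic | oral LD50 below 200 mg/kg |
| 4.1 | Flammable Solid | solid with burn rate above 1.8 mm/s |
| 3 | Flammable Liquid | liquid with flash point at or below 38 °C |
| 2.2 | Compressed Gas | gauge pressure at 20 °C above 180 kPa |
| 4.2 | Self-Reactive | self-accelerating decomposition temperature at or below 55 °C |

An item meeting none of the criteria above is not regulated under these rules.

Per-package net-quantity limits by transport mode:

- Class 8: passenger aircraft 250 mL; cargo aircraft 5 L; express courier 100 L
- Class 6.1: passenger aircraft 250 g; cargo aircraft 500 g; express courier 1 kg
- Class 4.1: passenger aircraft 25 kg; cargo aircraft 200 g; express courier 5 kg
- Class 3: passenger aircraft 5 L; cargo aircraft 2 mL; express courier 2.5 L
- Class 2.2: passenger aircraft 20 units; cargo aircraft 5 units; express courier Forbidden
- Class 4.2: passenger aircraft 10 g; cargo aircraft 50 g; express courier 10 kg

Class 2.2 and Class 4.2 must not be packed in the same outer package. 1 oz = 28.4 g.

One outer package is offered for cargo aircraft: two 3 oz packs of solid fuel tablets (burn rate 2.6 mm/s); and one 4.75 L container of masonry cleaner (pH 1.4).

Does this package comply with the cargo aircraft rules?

Yes

The solid fuel tablets have burn rate 2.6 mm/s, which is > 1.8 mm/s, so they are Class 4.1 (Flammable Solid).
Masonry cleaner: pH 1.4 ≤ 2 → Class 8 (Corrosive).
Class 4.1 quantity: two 3 oz packs = 170.4 g.
That is within the Class 4.1 cargo aircraft limit of 200 g.
Class 8 quantity: 4.75 L.
That is within the Class 8 cargo aircraft limit of 5 L.
The segregation rule (Class 2.2 with Class 4.2) does not apply to Class 4.1 with Class 8.
Every hazard class is within its cargo aircraft limit and no segregation rule is violated.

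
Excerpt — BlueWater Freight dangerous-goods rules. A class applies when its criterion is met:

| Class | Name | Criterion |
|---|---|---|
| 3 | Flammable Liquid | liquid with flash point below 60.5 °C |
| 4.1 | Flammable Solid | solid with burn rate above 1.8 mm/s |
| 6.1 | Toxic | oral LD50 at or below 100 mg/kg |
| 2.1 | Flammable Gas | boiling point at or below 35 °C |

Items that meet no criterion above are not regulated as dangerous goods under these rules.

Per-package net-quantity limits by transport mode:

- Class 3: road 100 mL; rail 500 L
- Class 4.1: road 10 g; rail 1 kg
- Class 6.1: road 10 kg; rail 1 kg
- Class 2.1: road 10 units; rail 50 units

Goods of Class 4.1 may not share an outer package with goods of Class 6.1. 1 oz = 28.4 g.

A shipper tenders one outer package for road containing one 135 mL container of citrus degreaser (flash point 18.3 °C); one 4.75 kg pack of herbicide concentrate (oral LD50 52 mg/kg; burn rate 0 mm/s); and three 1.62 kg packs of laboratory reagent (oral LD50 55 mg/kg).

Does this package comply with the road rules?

No

The citrus degreaser has flash point 18.3 °C, which is < 60.5 °C, so it is Class 3 (Flammable Liquid).
The herbicide concentrate has oral LD50 52 mg/kg, which is ≤ 100 mg/kg, so it is Class 6.1 (Toxic).
The laboratory reagent has oral LD50 55 mg/kg, which is ≤ 100 mg/kg, so it is Class 6.1 (Toxic).
Class 3 quantity: 135 mL.
135 mL > 100 mL (road limit, Class 3) — over the limit.
Total Class 6.1: 4.75 kg + (three 1.62 kg packs = 4.86 kg) = 9.61 kg.
9.61 kg ≤ 10 kg (road limit, Class 6.1) — within limit.
The segregation rule (Class 4.1 with Class 6.1) does not apply to Class 3 with Class 6.1.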